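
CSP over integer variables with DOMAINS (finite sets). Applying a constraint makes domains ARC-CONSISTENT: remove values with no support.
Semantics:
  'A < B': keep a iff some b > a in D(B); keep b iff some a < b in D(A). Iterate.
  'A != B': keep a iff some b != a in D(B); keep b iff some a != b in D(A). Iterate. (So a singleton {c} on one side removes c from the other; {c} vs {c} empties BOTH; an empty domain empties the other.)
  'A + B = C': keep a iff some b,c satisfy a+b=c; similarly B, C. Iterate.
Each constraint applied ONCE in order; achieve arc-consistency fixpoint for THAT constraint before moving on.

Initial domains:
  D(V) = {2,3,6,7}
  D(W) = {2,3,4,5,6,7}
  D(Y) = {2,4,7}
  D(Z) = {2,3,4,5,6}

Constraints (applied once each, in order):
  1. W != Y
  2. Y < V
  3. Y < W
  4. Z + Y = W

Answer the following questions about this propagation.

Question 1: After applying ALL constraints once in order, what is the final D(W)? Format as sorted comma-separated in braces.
Constraint 1 (W != Y) on D(W)={2,3,4,5,6,7} D(Y)={2,4,7}: no change
Constraint 2 (Y < V) on D(Y)={2,4,7} D(V)={2,3,6,7}: Y {2,4,7}->{2,4}; V {2,3,6,7}->{3,6,7}
Constraint 3 (Y < W) on D(Y)={2,4} D(W)={2,3,4,5,6,7}: W {2,3,4,5,6,7}->{3,4,5,6,7}
Constraint 4 (Z + Y = W) on D(Z)={2,3,4,5,6} D(Y)={2,4} D(W)={3,4,5,6,7}: Z {2,3,4,5,6}->{2,3,4,5}; W {3,4,5,6,7}->{4,5,6,7}
So after all 4 constraints: D(W) = {4,5,6,7}

Answer: {4,5,6,7}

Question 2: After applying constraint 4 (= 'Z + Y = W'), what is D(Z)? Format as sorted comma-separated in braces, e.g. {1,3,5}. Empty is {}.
Answer: {2,3,4,5}

Derivation:
Constraint 1 (W != Y) on D(W)={2,3,4,5,6,7} D(Y)={2,4,7}: no change
Constraint 2 (Y < V) on D(Y)={2,4,7} D(V)={2,3,6,7}: Y {2,4,7}->{2,4}; V {2,3,6,7}->{3,6,7}
Constraint 3 (Y < W) on D(Y)={2,4} D(W)={2,3,4,5,6,7}: W {2,3,4,5,6,7}->{3,4,5,6,7}
Constraint 4 (Z + Y = W) on D(Z)={2,3,4,5,6} D(Y)={2,4} D(W)={3,4,5,6,7}: Z {2,3,4,5,6}->{2,3,4,5}; W {3,4,5,6,7}->{4,5,6,7}
So after constraint 4: D(Z) = {2,3,4,5}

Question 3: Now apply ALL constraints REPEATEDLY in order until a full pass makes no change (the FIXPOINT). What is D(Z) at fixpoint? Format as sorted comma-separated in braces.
Answer: {2,3,4,5}

Derivation:
pass 0 (initial): D(Z)={2,3,4,5,6}
pass 1: V {2,3,6,7}->{3,6,7}; W {2,3,4,5,6,7}->{4,5,6,7}; Y {2,4,7}->{2,4}; Z {2,3,4,5,6}->{2,3,4,5}
pass 2: no change
Fixpoint after 2 passes: D(Z) = {2,3,4,5}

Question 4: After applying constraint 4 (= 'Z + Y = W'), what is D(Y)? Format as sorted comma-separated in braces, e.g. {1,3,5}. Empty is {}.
Constraint 1 (W != Y) on D(W)={2,3,4,5,6,7} D(Y)={2,4,7}: no change
Constraint 2 (Y < V) on D(Y)={2,4,7} D(V)={2,3,6,7}: Y {2,4,7}->{2,4}; V {2,3,6,7}->{3,6,7}
Constraint 3 (Y < W) on D(Y)={2,4} D(W)={2,3,4,5,6,7}: W {2,3,4,5,6,7}->{3,4,5,6,7}
Constraint 4 (Z + Y = W) on D(Z)={2,3,4,5,6} D(Y)={2,4} D(W)={3,4,5,6,7}: Z {2,3,4,5,6}->{2,3,4,5}; W {3,4,5,6,7}->{4,5,6,7}
So after constraint 4: D(Y) = {2,4}

Answer: {2,4}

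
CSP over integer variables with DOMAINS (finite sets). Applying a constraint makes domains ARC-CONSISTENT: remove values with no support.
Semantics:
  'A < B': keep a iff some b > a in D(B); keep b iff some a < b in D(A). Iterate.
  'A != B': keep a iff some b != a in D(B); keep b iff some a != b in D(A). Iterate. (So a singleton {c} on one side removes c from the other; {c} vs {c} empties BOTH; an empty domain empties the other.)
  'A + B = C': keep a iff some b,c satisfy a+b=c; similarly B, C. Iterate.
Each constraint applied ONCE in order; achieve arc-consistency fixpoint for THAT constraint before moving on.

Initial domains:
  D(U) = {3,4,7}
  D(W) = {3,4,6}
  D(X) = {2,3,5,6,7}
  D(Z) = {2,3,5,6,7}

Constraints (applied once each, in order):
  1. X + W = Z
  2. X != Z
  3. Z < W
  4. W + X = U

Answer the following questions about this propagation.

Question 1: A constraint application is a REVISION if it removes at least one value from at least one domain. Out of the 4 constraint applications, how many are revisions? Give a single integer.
Answer: 3

Derivation:
Constraint 1 (X + W = Z) on D(X)={2,3,5,6,7} D(W)={3,4,6} D(Z)={2,3,5,6,7}: X {2,3,5,6,7}->{2,3}; W {3,4,6}->{3,4}; Z {2,3,5,6,7}->{5,6,7} => REVISION
Constraint 2 (X != Z) on D(X)={2,3} D(Z)={5,6,7}: no change => not a revision
Constraint 3 (Z < W) on D(Z)={5,6,7} D(W)={3,4}: Z {5,6,7}->{}; W {3,4}->{} => REVISION
Constraint 4 (W + X = U) on D(W)={} D(X)={2,3} D(U)={3,4,7}: X {2,3}->{}; U {3,4,7}->{} => REVISION
Total revisions = 3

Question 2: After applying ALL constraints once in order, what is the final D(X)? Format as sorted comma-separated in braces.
Constraint 1 (X + W = Z) on D(X)={2,3,5,6,7} D(W)={3,4,6} D(Z)={2,3,5,6,7}: X {2,3,5,6,7}->{2,3}; W {3,4,6}->{3,4}; Z {2,3,5,6,7}->{5,6,7}
Constraint 2 (X != Z) on D(X)={2,3} D(Z)={5,6,7}: no change
Constraint 3 (Z < W) on D(Z)={5,6,7} D(W)={3,4}: Z {5,6,7}->{}; W {3,4}->{}
Constraint 4 (W + X = U) on D(W)={} D(X)={2,3} D(U)={3,4,7}: X {2,3}->{}; U {3,4,7}->{}
So after all 4 constraints: D(X) = {}

Answer: {}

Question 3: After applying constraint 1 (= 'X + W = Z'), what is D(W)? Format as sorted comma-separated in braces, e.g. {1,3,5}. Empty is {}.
Answer: {3,4}

Derivation:
Constraint 1 (X + W = Z) on D(X)={2,3,5,6,7} D(W)={3,4,6} D(Z)={2,3,5,6,7}: X {2,3,5,6,7}->{2,3}; W {3,4,6}->{3,4}; Z {2,3,5,6,7}->{5,6,7}
So after constraint 1: D(W) = {3,4}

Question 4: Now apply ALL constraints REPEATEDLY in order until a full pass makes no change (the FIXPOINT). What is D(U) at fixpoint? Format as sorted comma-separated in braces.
pass 0 (initial): D(U)={3,4,7}
pass 1: U {3,4,7}->{}; W {3,4,6}->{}; X {2,3,5,6,7}->{}; Z {2,3,5,6,7}->{}
pass 2: no change
Fixpoint after 2 passes: D(U) = {}

Answer: {}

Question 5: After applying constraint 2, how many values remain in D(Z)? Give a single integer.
Answer: 3

Derivation:
Constraint 1 (X + W = Z) on D(X)={2,3,5,6,7} D(W)={3,4,6} D(Z)={2,3,5,6,7}: X {2,3,5,6,7}->{2,3}; W {3,4,6}->{3,4}; Z {2,3,5,6,7}->{5,6,7}
Constraint 2 (X != Z) on D(X)={2,3} D(Z)={5,6,7}: no change
So after constraint 2: D(Z)={5,6,7}, size = 3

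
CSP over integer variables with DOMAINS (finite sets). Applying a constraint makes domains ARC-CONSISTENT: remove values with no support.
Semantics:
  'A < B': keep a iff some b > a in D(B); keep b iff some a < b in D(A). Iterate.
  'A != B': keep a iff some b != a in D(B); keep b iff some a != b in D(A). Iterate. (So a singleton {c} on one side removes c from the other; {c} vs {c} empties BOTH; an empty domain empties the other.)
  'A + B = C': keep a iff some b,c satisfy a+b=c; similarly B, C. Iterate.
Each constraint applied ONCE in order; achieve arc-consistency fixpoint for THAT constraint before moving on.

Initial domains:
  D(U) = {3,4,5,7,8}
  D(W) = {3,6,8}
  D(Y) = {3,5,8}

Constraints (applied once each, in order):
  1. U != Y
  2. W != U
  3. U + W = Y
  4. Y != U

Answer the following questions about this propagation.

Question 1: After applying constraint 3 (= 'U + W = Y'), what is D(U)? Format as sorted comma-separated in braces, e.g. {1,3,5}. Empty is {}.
Answer: {5}

Derivation:
Constraint 1 (U != Y) on D(U)={3,4,5,7,8} D(Y)={3,5,8}: no change
Constraint 2 (W != U) on D(W)={3,6,8} D(U)={3,4,5,7,8}: no change
Constraint 3 (U + W = Y) on D(U)={3,4,5,7,8} D(W)={3,6,8} D(Y)={3,5,8}: U {3,4,5,7,8}->{5}; W {3,6,8}->{3}; Y {3,5,8}->{8}
So after constraint 3: D(U) = {5}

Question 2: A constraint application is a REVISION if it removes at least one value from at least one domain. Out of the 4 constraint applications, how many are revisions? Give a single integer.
Answer: 1

Derivation:
Constraint 1 (U != Y) on D(U)={3,4,5,7,8} D(Y)={3,5,8}: no change => not a revision
Constraint 2 (W != U) on D(W)={3,6,8} D(U)={3,4,5,7,8}: no change => not a revision
Constraint 3 (U + W = Y) on D(U)={3,4,5,7,8} D(W)={3,6,8} D(Y)={3,5,8}: U {3,4,5,7,8}->{5}; W {3,6,8}->{3}; Y {3,5,8}->{8} => REVISION
Constraint 4 (Y != U) on D(Y)={8} D(U)={5}: no change => not a revision
Total revisions = 1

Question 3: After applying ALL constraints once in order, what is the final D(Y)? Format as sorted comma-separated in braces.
Constraint 1 (U != Y) on D(U)={3,4,5,7,8} D(Y)={3,5,8}: no change
Constraint 2 (W != U) on D(W)={3,6,8} D(U)={3,4,5,7,8}: no change
Constraint 3 (U + W = Y) on D(U)={3,4,5,7,8} D(W)={3,6,8} D(Y)={3,5,8}: U {3,4,5,7,8}->{5}; W {3,6,8}->{3}; Y {3,5,8}->{8}
Constraint 4 (Y != U) on D(Y)={8} D(U)={5}: no change
So after all 4 constraints: D(Y) = {8}

Answer: {8}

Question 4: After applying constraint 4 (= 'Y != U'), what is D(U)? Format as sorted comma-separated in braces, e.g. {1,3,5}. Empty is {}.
Answer: {5}

Derivation:
Constraint 1 (U != Y) on D(U)={3,4,5,7,8} D(Y)={3,5,8}: no change
Constraint 2 (W != U) on D(W)={3,6,8} D(U)={3,4,5,7,8}: no change
Constraint 3 (U + W = Y) on D(U)={3,4,5,7,8} D(W)={3,6,8} D(Y)={3,5,8}: U {3,4,5,7,8}->{5}; W {3,6,8}->{3}; Y {3,5,8}->{8}
Constraint 4 (Y != U) on D(Y)={8} D(U)={5}: no change
So after constraint 4: D(U) = {5}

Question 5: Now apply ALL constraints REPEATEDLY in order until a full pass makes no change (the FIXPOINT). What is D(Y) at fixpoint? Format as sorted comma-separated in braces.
Answer: {8}

Derivation:
pass 0 (initial): D(Y)={3,5,8}
pass 1: U {3,4,5,7,8}->{5}; W {3,6,8}->{3}; Y {3,5,8}->{8}
pass 2: no change
Fixpoint after 2 passes: D(Y) = {8}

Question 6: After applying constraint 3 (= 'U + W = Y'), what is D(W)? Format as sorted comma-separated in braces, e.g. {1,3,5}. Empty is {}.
Constraint 1 (U != Y) on D(U)={3,4,5,7,8} D(Y)={3,5,8}: no change
Constraint 2 (W != U) on D(W)={3,6,8} D(U)={3,4,5,7,8}: no change
Constraint 3 (U + W = Y) on D(U)={3,4,5,7,8} D(W)={3,6,8} D(Y)={3,5,8}: U {3,4,5,7,8}->{5}; W {3,6,8}->{3}; Y {3,5,8}->{8}
So after constraint 3: D(W) = {3}

Answer: {3}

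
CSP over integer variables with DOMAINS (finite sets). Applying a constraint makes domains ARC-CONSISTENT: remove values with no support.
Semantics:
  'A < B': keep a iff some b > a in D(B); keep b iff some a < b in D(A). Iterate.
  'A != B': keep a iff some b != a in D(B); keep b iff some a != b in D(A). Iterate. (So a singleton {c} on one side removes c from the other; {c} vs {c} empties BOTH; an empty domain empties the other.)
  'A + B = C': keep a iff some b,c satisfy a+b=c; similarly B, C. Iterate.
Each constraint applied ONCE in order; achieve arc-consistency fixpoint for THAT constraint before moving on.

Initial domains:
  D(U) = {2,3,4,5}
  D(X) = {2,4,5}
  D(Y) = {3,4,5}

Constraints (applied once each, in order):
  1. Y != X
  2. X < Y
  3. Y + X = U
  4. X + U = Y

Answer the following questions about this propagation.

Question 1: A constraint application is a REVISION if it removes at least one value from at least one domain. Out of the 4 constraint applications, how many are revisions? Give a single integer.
Constraint 1 (Y != X) on D(Y)={3,4,5} D(X)={2,4,5}: no change => not a revision
Constraint 2 (X < Y) on D(X)={2,4,5} D(Y)={3,4,5}: X {2,4,5}->{2,4} => REVISION
Constraint 3 (Y + X = U) on D(Y)={3,4,5} D(X)={2,4} D(U)={2,3,4,5}: Y {3,4,5}->{3}; X {2,4}->{2}; U {2,3,4,5}->{5} => REVISION
Constraint 4 (X + U = Y) on D(X)={2} D(U)={5} D(Y)={3}: X {2}->{}; U {5}->{}; Y {3}->{} => REVISION
Total revisions = 3

Answer: 3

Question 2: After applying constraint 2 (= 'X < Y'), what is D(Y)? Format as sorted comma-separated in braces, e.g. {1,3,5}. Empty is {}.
Answer: {3,4,5}

Derivation:
Constraint 1 (Y != X) on D(Y)={3,4,5} D(X)={2,4,5}: no change
Constraint 2 (X < Y) on D(X)={2,4,5} D(Y)={3,4,5}: X {2,4,5}->{2,4}
So after constraint 2: D(Y) = {3,4,5}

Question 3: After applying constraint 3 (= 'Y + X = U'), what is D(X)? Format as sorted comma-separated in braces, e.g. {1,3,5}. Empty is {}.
Answer: {2}

Derivation:
Constraint 1 (Y != X) on D(Y)={3,4,5} D(X)={2,4,5}: no change
Constraint 2 (X < Y) on D(X)={2,4,5} D(Y)={3,4,5}: X {2,4,5}->{2,4}
Constraint 3 (Y + X = U) on D(Y)={3,4,5} D(X)={2,4} D(U)={2,3,4,5}: Y {3,4,5}->{3}; X {2,4}->{2}; U {2,3,4,5}->{5}
So after constraint 3: D(X) = {2}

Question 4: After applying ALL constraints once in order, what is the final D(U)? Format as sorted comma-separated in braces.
Answer: {}

Derivation:
Constraint 1 (Y != X) on D(Y)={3,4,5} D(X)={2,4,5}: no change
Constraint 2 (X < Y) on D(X)={2,4,5} D(Y)={3,4,5}: X {2,4,5}->{2,4}
Constraint 3 (Y + X = U) on D(Y)={3,4,5} D(X)={2,4} D(U)={2,3,4,5}: Y {3,4,5}->{3}; X {2,4}->{2}; U {2,3,4,5}->{5}
Constraint 4 (X + U = Y) on D(X)={2} D(U)={5} D(Y)={3}: X {2}->{}; U {5}->{}; Y {3}->{}
So after all 4 constraints: D(U) = {}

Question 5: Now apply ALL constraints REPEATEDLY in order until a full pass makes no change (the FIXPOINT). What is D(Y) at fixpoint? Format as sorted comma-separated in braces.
pass 0 (initial): D(Y)={3,4,5}
pass 1: U {2,3,4,5}->{}; X {2,4,5}->{}; Y {3,4,5}->{}
pass 2: no change
Fixpoint after 2 passes: D(Y) = {}

Answer: {}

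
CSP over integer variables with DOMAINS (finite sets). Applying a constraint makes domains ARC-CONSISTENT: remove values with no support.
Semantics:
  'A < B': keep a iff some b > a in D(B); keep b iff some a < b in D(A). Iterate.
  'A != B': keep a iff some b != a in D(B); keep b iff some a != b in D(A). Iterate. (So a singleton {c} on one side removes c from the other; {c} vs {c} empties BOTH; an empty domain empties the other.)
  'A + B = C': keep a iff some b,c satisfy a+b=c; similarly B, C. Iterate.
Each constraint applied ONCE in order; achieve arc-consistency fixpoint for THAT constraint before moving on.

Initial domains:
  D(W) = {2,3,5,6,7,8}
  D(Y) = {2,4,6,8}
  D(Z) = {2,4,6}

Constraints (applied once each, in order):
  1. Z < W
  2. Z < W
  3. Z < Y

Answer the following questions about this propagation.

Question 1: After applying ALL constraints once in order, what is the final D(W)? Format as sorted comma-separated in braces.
Answer: {3,5,6,7,8}

Derivation:
Constraint 1 (Z < W) on D(Z)={2,4,6} D(W)={2,3,5,6,7,8}: W {2,3,5,6,7,8}->{3,5,6,7,8}
Constraint 2 (Z < W) on D(Z)={2,4,6} D(W)={3,5,6,7,8}: no change
Constraint 3 (Z < Y) on D(Z)={2,4,6} D(Y)={2,4,6,8}: Y {2,4,6,8}->{4,6,8}
So after all 3 constraints: D(W) = {3,5,6,7,8}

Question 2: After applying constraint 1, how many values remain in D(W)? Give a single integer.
Answer: 5

Derivation:
Constraint 1 (Z < W) on D(Z)={2,4,6} D(W)={2,3,5,6,7,8}: W {2,3,5,6,7,8}->{3,5,6,7,8}
So after constraint 1: D(W)={3,5,6,7,8}, size = 5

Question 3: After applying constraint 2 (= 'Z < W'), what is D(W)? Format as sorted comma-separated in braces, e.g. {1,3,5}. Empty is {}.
Answer: {3,5,6,7,8}

Derivation:
Constraint 1 (Z < W) on D(Z)={2,4,6} D(W)={2,3,5,6,7,8}: W {2,3,5,6,7,8}->{3,5,6,7,8}
Constraint 2 (Z < W) on D(Z)={2,4,6} D(W)={3,5,6,7,8}: no change
So after constraint 2: D(W) = {3,5,6,7,8}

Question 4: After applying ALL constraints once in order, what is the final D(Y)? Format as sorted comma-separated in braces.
Answer: {4,6,8}

Derivation:
Constraint 1 (Z < W) on D(Z)={2,4,6} D(W)={2,3,5,6,7,8}: W {2,3,5,6,7,8}->{3,5,6,7,8}
Constraint 2 (Z < W) on D(Z)={2,4,6} D(W)={3,5,6,7,8}: no change
Constraint 3 (Z < Y) on D(Z)={2,4,6} D(Y)={2,4,6,8}: Y {2,4,6,8}->{4,6,8}
So after all 3 constraints: D(Y) = {4,6,8}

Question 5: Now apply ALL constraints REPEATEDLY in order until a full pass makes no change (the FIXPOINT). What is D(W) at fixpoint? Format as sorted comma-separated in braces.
Answer: {3,5,6,7,8}

Derivation:
pass 0 (initial): D(W)={2,3,5,6,7,8}
pass 1: W {2,3,5,6,7,8}->{3,5,6,7,8}; Y {2,4,6,8}->{4,6,8}
pass 2: no change
Fixpoint after 2 passes: D(W) = {3,5,6,7,8}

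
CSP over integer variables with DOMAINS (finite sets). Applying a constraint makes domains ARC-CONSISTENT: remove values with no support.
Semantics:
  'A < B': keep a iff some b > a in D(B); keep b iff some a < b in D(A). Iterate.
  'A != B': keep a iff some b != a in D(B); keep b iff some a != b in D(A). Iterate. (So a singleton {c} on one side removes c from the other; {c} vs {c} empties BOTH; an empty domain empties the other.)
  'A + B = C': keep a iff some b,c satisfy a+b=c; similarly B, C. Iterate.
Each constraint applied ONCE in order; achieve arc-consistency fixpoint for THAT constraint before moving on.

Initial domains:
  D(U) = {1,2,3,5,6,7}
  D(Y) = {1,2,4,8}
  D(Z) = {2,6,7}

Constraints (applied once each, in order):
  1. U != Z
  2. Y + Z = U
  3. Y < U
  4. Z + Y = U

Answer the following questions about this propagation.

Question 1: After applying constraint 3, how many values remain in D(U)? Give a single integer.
Constraint 1 (U != Z) on D(U)={1,2,3,5,6,7} D(Z)={2,6,7}: no change
Constraint 2 (Y + Z = U) on D(Y)={1,2,4,8} D(Z)={2,6,7} D(U)={1,2,3,5,6,7}: Y {1,2,4,8}->{1,4}; Z {2,6,7}->{2,6}; U {1,2,3,5,6,7}->{3,6,7}
Constraint 3 (Y < U) on D(Y)={1,4} D(U)={3,6,7}: no change
So after constraint 3: D(U)={3,6,7}, size = 3

Answer: 3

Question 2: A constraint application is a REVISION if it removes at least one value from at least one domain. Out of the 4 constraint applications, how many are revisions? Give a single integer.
Answer: 1

Derivation:
Constraint 1 (U != Z) on D(U)={1,2,3,5,6,7} D(Z)={2,6,7}: no change => not a revision
Constraint 2 (Y + Z = U) on D(Y)={1,2,4,8} D(Z)={2,6,7} D(U)={1,2,3,5,6,7}: Y {1,2,4,8}->{1,4}; Z {2,6,7}->{2,6}; U {1,2,3,5,6,7}->{3,6,7} => REVISION
Constraint 3 (Y < U) on D(Y)={1,4} D(U)={3,6,7}: no change => not a revision
Constraint 4 (Z + Y = U) on D(Z)={2,6} D(Y)={1,4} D(U)={3,6,7}: no change => not a revision
Total revisions = 1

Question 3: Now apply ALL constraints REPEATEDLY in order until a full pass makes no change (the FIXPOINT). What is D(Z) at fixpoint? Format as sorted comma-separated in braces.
pass 0 (initial): D(Z)={2,6,7}
pass 1: U {1,2,3,5,6,7}->{3,6,7}; Y {1,2,4,8}->{1,4}; Z {2,6,7}->{2,6}
pass 2: no change
Fixpoint after 2 passes: D(Z) = {2,6}

Answer: {2,6}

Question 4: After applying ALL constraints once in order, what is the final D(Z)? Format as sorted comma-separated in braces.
Answer: {2,6}

Derivation:
Constraint 1 (U != Z) on D(U)={1,2,3,5,6,7} D(Z)={2,6,7}: no change
Constraint 2 (Y + Z = U) on D(Y)={1,2,4,8} D(Z)={2,6,7} D(U)={1,2,3,5,6,7}: Y {1,2,4,8}->{1,4}; Z {2,6,7}->{2,6}; U {1,2,3,5,6,7}->{3,6,7}
Constraint 3 (Y < U) on D(Y)={1,4} D(U)={3,6,7}: no change
Constraint 4 (Z + Y = U) on D(Z)={2,6} D(Y)={1,4} D(U)={3,6,7}: no change
So after all 4 constraints: D(Z) = {2,6}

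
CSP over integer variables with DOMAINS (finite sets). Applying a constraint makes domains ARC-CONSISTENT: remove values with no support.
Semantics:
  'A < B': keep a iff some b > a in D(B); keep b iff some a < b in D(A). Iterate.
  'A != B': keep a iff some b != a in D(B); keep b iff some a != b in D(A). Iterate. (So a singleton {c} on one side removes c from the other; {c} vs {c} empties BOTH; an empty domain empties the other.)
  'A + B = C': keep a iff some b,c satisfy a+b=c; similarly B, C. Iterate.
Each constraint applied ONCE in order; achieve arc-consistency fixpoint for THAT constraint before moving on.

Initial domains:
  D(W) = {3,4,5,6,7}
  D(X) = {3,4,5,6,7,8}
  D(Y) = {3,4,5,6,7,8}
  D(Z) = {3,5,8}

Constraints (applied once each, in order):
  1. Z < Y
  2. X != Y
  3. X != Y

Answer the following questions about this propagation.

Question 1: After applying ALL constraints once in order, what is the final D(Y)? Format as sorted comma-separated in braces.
Answer: {4,5,6,7,8}

Derivation:
Constraint 1 (Z < Y) on D(Z)={3,5,8} D(Y)={3,4,5,6,7,8}: Z {3,5,8}->{3,5}; Y {3,4,5,6,7,8}->{4,5,6,7,8}
Constraint 2 (X != Y) on D(X)={3,4,5,6,7,8} D(Y)={4,5,6,7,8}: no change
Constraint 3 (X != Y) on D(X)={3,4,5,6,7,8} D(Y)={4,5,6,7,8}: no change
So after all 3 constraints: D(Y) = {4,5,6,7,8}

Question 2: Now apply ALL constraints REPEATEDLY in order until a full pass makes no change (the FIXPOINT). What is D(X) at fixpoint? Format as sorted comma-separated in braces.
pass 0 (initial): D(X)={3,4,5,6,7,8}
pass 1: Y {3,4,5,6,7,8}->{4,5,6,7,8}; Z {3,5,8}->{3,5}
pass 2: no change
Fixpoint after 2 passes: D(X) = {3,4,5,6,7,8}

Answer: {3,4,5,6,7,8}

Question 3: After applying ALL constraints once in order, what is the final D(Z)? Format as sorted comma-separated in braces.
Constraint 1 (Z < Y) on D(Z)={3,5,8} D(Y)={3,4,5,6,7,8}: Z {3,5,8}->{3,5}; Y {3,4,5,6,7,8}->{4,5,6,7,8}
Constraint 2 (X != Y) on D(X)={3,4,5,6,7,8} D(Y)={4,5,6,7,8}: no change
Constraint 3 (X != Y) on D(X)={3,4,5,6,7,8} D(Y)={4,5,6,7,8}: no change
So after all 3 constraints: D(Z) = {3,5}

Answer: {3,5}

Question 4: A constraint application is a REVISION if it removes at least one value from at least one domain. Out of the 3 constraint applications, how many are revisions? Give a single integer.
Answer: 1

Derivation:
Constraint 1 (Z < Y) on D(Z)={3,5,8} D(Y)={3,4,5,6,7,8}: Z {3,5,8}->{3,5}; Y {3,4,5,6,7,8}->{4,5,6,7,8} => REVISION
Constraint 2 (X != Y) on D(X)={3,4,5,6,7,8} D(Y)={4,5,6,7,8}: no change => not a revision
Constraint 3 (X != Y) on D(X)={3,4,5,6,7,8} D(Y)={4,5,6,7,8}: no change => not a revision
Total revisions = 1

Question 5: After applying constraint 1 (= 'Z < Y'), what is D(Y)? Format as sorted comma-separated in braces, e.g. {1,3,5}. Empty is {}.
Answer: {4,5,6,7,8}

Derivation:
Constraint 1 (Z < Y) on D(Z)={3,5,8} D(Y)={3,4,5,6,7,8}: Z {3,5,8}->{3,5}; Y {3,4,5,6,7,8}->{4,5,6,7,8}
So after constraint 1: D(Y) = {4,5,6,7,8}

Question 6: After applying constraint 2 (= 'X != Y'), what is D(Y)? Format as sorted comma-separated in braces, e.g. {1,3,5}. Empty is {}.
Answer: {4,5,6,7,8}

Derivation:
Constraint 1 (Z < Y) on D(Z)={3,5,8} D(Y)={3,4,5,6,7,8}: Z {3,5,8}->{3,5}; Y {3,4,5,6,7,8}->{4,5,6,7,8}
Constraint 2 (X != Y) on D(X)={3,4,5,6,7,8} D(Y)={4,5,6,7,8}: no change
So after constraint 2: D(Y) = {4,5,6,7,8}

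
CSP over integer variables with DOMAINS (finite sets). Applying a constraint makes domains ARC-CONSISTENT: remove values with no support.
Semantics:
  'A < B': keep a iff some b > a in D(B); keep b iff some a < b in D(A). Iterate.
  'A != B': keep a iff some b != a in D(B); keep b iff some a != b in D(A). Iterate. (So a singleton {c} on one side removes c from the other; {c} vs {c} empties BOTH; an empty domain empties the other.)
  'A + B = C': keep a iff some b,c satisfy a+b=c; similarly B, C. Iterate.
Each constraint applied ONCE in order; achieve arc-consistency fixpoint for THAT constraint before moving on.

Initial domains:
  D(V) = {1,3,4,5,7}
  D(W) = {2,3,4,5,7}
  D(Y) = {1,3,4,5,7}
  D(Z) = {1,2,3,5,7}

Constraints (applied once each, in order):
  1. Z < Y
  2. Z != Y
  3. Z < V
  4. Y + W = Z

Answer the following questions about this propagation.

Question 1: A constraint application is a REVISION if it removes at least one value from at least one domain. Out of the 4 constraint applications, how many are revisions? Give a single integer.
Constraint 1 (Z < Y) on D(Z)={1,2,3,5,7} D(Y)={1,3,4,5,7}: Z {1,2,3,5,7}->{1,2,3,5}; Y {1,3,4,5,7}->{3,4,5,7} => REVISION
Constraint 2 (Z != Y) on D(Z)={1,2,3,5} D(Y)={3,4,5,7}: no change => not a revision
Constraint 3 (Z < V) on D(Z)={1,2,3,5} D(V)={1,3,4,5,7}: V {1,3,4,5,7}->{3,4,5,7} => REVISION
Constraint 4 (Y + W = Z) on D(Y)={3,4,5,7} D(W)={2,3,4,5,7} D(Z)={1,2,3,5}: Y {3,4,5,7}->{3}; W {2,3,4,5,7}->{2}; Z {1,2,3,5}->{5} => REVISION
Total revisions = 3

Answer: 3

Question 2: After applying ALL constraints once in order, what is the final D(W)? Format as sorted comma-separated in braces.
Constraint 1 (Z < Y) on D(Z)={1,2,3,5,7} D(Y)={1,3,4,5,7}: Z {1,2,3,5,7}->{1,2,3,5}; Y {1,3,4,5,7}->{3,4,5,7}
Constraint 2 (Z != Y) on D(Z)={1,2,3,5} D(Y)={3,4,5,7}: no change
Constraint 3 (Z < V) on D(Z)={1,2,3,5} D(V)={1,3,4,5,7}: V {1,3,4,5,7}->{3,4,5,7}
Constraint 4 (Y + W = Z) on D(Y)={3,4,5,7} D(W)={2,3,4,5,7} D(Z)={1,2,3,5}: Y {3,4,5,7}->{3}; W {2,3,4,5,7}->{2}; Z {1,2,3,5}->{5}
So after all 4 constraints: D(W) = {2}

Answer: {2}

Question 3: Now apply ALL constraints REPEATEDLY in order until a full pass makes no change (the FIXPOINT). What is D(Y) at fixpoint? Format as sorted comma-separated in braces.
pass 0 (initial): D(Y)={1,3,4,5,7}
pass 1: V {1,3,4,5,7}->{3,4,5,7}; W {2,3,4,5,7}->{2}; Y {1,3,4,5,7}->{3}; Z {1,2,3,5,7}->{5}
pass 2: V {3,4,5,7}->{}; W {2}->{}; Y {3}->{}; Z {5}->{}
pass 3: no change
Fixpoint after 3 passes: D(Y) = {}

Answer: {}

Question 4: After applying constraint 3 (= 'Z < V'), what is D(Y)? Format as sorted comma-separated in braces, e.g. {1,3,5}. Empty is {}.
Constraint 1 (Z < Y) on D(Z)={1,2,3,5,7} D(Y)={1,3,4,5,7}: Z {1,2,3,5,7}->{1,2,3,5}; Y {1,3,4,5,7}->{3,4,5,7}
Constraint 2 (Z != Y) on D(Z)={1,2,3,5} D(Y)={3,4,5,7}: no change
Constraint 3 (Z < V) on D(Z)={1,2,3,5} D(V)={1,3,4,5,7}: V {1,3,4,5,7}->{3,4,5,7}
So after constraint 3: D(Y) = {3,4,5,7}

Answer: {3,4,5,7}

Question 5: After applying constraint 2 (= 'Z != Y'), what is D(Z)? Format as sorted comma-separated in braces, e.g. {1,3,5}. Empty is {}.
Constraint 1 (Z < Y) on D(Z)={1,2,3,5,7} D(Y)={1,3,4,5,7}: Z {1,2,3,5,7}->{1,2,3,5}; Y {1,3,4,5,7}->{3,4,5,7}
Constraint 2 (Z != Y) on D(Z)={1,2,3,5} D(Y)={3,4,5,7}: no change
So after constraint 2: D(Z) = {1,2,3,5}

Answer: {1,2,3,5}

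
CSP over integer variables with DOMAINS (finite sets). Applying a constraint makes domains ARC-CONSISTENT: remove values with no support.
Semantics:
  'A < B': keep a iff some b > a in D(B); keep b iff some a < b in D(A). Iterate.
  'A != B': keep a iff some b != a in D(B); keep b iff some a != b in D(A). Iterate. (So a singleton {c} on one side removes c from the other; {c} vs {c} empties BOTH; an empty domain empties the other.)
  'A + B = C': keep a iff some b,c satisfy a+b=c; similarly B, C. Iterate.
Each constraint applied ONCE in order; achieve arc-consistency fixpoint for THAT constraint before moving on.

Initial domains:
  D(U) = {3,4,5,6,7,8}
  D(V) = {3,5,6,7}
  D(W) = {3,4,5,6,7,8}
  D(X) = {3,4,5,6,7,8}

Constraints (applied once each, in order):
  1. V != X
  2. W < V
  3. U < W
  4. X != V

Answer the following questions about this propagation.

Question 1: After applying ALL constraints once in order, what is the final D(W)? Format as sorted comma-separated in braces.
Constraint 1 (V != X) on D(V)={3,5,6,7} D(X)={3,4,5,6,7,8}: no change
Constraint 2 (W < V) on D(W)={3,4,5,6,7,8} D(V)={3,5,6,7}: W {3,4,5,6,7,8}->{3,4,5,6}; V {3,5,6,7}->{5,6,7}
Constraint 3 (U < W) on D(U)={3,4,5,6,7,8} D(W)={3,4,5,6}: U {3,4,5,6,7,8}->{3,4,5}; W {3,4,5,6}->{4,5,6}
Constraint 4 (X != V) on D(X)={3,4,5,6,7,8} D(V)={5,6,7}: no change
So after all 4 constraints: D(W) = {4,5,6}

Answer: {4,5,6}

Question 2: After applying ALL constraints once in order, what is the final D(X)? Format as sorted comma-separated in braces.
Constraint 1 (V != X) on D(V)={3,5,6,7} D(X)={3,4,5,6,7,8}: no change
Constraint 2 (W < V) on D(W)={3,4,5,6,7,8} D(V)={3,5,6,7}: W {3,4,5,6,7,8}->{3,4,5,6}; V {3,5,6,7}->{5,6,7}
Constraint 3 (U < W) on D(U)={3,4,5,6,7,8} D(W)={3,4,5,6}: U {3,4,5,6,7,8}->{3,4,5}; W {3,4,5,6}->{4,5,6}
Constraint 4 (X != V) on D(X)={3,4,5,6,7,8} D(V)={5,6,7}: no change
So after all 4 constraints: D(X) = {3,4,5,6,7,8}

Answer: {3,4,5,6,7,8}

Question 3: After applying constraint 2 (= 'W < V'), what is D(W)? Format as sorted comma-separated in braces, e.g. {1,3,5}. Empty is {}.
Constraint 1 (V != X) on D(V)={3,5,6,7} D(X)={3,4,5,6,7,8}: no change
Constraint 2 (W < V) on D(W)={3,4,5,6,7,8} D(V)={3,5,6,7}: W {3,4,5,6,7,8}->{3,4,5,6}; V {3,5,6,7}->{5,6,7}
So after constraint 2: D(W) = {3,4,5,6}

Answer: {3,4,5,6}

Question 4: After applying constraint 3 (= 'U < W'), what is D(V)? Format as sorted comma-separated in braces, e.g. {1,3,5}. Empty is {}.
Constraint 1 (V != X) on D(V)={3,5,6,7} D(X)={3,4,5,6,7,8}: no change
Constraint 2 (W < V) on D(W)={3,4,5,6,7,8} D(V)={3,5,6,7}: W {3,4,5,6,7,8}->{3,4,5,6}; V {3,5,6,7}->{5,6,7}
Constraint 3 (U < W) on D(U)={3,4,5,6,7,8} D(W)={3,4,5,6}: U {3,4,5,6,7,8}->{3,4,5}; W {3,4,5,6}->{4,5,6}
So after constraint 3: D(V) = {5,6,7}

Answer: {5,6,7}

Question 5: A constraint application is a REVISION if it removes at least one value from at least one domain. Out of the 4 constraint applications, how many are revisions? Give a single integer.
Answer: 2

Derivation:
Constraint 1 (V != X) on D(V)={3,5,6,7} D(X)={3,4,5,6,7,8}: no change => not a revision
Constraint 2 (W < V) on D(W)={3,4,5,6,7,8} D(V)={3,5,6,7}: W {3,4,5,6,7,8}->{3,4,5,6}; V {3,5,6,7}->{5,6,7} => REVISION
Constraint 3 (U < W) on D(U)={3,4,5,6,7,8} D(W)={3,4,5,6}: U {3,4,5,6,7,8}->{3,4,5}; W {3,4,5,6}->{4,5,6} => REVISION
Constraint 4 (X != V) on D(X)={3,4,5,6,7,8} D(V)={5,6,7}: no change => not a revision
Total revisions = 2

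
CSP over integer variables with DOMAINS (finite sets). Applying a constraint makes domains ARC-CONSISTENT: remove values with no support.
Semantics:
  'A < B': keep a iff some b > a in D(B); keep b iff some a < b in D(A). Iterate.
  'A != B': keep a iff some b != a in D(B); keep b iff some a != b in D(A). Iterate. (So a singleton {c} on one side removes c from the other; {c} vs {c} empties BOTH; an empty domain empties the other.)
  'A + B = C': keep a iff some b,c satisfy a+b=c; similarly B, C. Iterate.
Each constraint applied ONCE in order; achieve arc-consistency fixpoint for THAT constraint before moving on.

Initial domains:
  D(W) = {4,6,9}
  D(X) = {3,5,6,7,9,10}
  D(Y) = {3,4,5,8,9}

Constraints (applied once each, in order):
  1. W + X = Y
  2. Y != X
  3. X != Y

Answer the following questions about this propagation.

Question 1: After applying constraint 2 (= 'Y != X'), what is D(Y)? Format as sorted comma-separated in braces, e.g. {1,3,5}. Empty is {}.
Constraint 1 (W + X = Y) on D(W)={4,6,9} D(X)={3,5,6,7,9,10} D(Y)={3,4,5,8,9}: W {4,6,9}->{4,6}; X {3,5,6,7,9,10}->{3,5}; Y {3,4,5,8,9}->{9}
Constraint 2 (Y != X) on D(Y)={9} D(X)={3,5}: no change
So after constraint 2: D(Y) = {9}

Answer: {9}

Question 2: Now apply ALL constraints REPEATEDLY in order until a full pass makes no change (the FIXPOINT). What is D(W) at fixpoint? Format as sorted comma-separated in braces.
Answer: {4,6}

Derivation:
pass 0 (initial): D(W)={4,6,9}
pass 1: W {4,6,9}->{4,6}; X {3,5,6,7,9,10}->{3,5}; Y {3,4,5,8,9}->{9}
pass 2: no change
Fixpoint after 2 passes: D(W) = {4,6}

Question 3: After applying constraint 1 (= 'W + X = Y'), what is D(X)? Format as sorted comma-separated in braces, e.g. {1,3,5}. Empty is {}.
Answer: {3,5}

Derivation:
Constraint 1 (W + X = Y) on D(W)={4,6,9} D(X)={3,5,6,7,9,10} D(Y)={3,4,5,8,9}: W {4,6,9}->{4,6}; X {3,5,6,7,9,10}->{3,5}; Y {3,4,5,8,9}->{9}
So after constraint 1: D(X) = {3,5}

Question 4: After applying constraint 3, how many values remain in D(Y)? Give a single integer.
Constraint 1 (W + X = Y) on D(W)={4,6,9} D(X)={3,5,6,7,9,10} D(Y)={3,4,5,8,9}: W {4,6,9}->{4,6}; X {3,5,6,7,9,10}->{3,5}; Y {3,4,5,8,9}->{9}
Constraint 2 (Y != X) on D(Y)={9} D(X)={3,5}: no change
Constraint 3 (X != Y) on D(X)={3,5} D(Y)={9}: no change
So after constraint 3: D(Y)={9}, size = 1

Answer: 1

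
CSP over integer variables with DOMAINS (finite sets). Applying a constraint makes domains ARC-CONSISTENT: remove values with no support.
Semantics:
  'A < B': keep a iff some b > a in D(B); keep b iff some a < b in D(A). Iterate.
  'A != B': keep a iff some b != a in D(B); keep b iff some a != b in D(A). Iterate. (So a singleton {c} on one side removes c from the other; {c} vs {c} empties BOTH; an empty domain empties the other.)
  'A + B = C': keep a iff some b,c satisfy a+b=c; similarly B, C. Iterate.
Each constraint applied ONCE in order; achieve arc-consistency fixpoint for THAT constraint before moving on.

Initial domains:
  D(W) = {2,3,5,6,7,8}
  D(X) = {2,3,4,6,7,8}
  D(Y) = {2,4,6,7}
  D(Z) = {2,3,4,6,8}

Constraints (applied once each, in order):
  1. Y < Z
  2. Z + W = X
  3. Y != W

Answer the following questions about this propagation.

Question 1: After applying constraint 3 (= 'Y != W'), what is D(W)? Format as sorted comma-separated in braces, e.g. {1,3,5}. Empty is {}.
Answer: {2,3,5}

Derivation:
Constraint 1 (Y < Z) on D(Y)={2,4,6,7} D(Z)={2,3,4,6,8}: Z {2,3,4,6,8}->{3,4,6,8}
Constraint 2 (Z + W = X) on D(Z)={3,4,6,8} D(W)={2,3,5,6,7,8} D(X)={2,3,4,6,7,8}: Z {3,4,6,8}->{3,4,6}; W {2,3,5,6,7,8}->{2,3,5}; X {2,3,4,6,7,8}->{6,7,8}
Constraint 3 (Y != W) on D(Y)={2,4,6,7} D(W)={2,3,5}: no change
So after constraint 3: D(W) = {2,3,5}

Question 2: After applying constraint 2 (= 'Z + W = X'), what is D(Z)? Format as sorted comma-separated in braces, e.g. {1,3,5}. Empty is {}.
Answer: {3,4,6}

Derivation:
Constraint 1 (Y < Z) on D(Y)={2,4,6,7} D(Z)={2,3,4,6,8}: Z {2,3,4,6,8}->{3,4,6,8}
Constraint 2 (Z + W = X) on D(Z)={3,4,6,8} D(W)={2,3,5,6,7,8} D(X)={2,3,4,6,7,8}: Z {3,4,6,8}->{3,4,6}; W {2,3,5,6,7,8}->{2,3,5}; X {2,3,4,6,7,8}->{6,7,8}
So after constraint 2: D(Z) = {3,4,6}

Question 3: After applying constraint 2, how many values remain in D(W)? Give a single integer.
Constraint 1 (Y < Z) on D(Y)={2,4,6,7} D(Z)={2,3,4,6,8}: Z {2,3,4,6,8}->{3,4,6,8}
Constraint 2 (Z + W = X) on D(Z)={3,4,6,8} D(W)={2,3,5,6,7,8} D(X)={2,3,4,6,7,8}: Z {3,4,6,8}->{3,4,6}; W {2,3,5,6,7,8}->{2,3,5}; X {2,3,4,6,7,8}->{6,7,8}
So after constraint 2: D(W)={2,3,5}, size = 3

Answer: 3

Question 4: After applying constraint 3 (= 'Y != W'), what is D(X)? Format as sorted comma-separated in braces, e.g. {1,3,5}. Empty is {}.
Answer: {6,7,8}

Derivation:
Constraint 1 (Y < Z) on D(Y)={2,4,6,7} D(Z)={2,3,4,6,8}: Z {2,3,4,6,8}->{3,4,6,8}
Constraint 2 (Z + W = X) on D(Z)={3,4,6,8} D(W)={2,3,5,6,7,8} D(X)={2,3,4,6,7,8}: Z {3,4,6,8}->{3,4,6}; W {2,3,5,6,7,8}->{2,3,5}; X {2,3,4,6,7,8}->{6,7,8}
Constraint 3 (Y != W) on D(Y)={2,4,6,7} D(W)={2,3,5}: no change
So after constraint 3: D(X) = {6,7,8}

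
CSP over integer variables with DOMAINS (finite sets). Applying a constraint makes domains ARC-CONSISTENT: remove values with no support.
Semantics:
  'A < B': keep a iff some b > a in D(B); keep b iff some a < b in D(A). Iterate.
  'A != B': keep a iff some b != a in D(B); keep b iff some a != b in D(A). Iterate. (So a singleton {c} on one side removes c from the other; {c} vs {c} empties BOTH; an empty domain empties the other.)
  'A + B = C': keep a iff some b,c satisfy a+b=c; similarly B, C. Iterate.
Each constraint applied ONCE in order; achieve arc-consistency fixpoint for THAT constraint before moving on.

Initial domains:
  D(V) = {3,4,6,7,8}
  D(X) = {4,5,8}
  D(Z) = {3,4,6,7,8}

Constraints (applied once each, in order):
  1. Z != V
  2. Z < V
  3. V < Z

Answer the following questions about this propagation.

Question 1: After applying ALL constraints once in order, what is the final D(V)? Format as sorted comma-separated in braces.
Constraint 1 (Z != V) on D(Z)={3,4,6,7,8} D(V)={3,4,6,7,8}: no change
Constraint 2 (Z < V) on D(Z)={3,4,6,7,8} D(V)={3,4,6,7,8}: Z {3,4,6,7,8}->{3,4,6,7}; V {3,4,6,7,8}->{4,6,7,8}
Constraint 3 (V < Z) on D(V)={4,6,7,8} D(Z)={3,4,6,7}: V {4,6,7,8}->{4,6}; Z {3,4,6,7}->{6,7}
So after all 3 constraints: D(V) = {4,6}

Answer: {4,6}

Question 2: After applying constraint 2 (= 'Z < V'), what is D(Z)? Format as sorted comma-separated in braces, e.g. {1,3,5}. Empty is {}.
Constraint 1 (Z != V) on D(Z)={3,4,6,7,8} D(V)={3,4,6,7,8}: no change
Constraint 2 (Z < V) on D(Z)={3,4,6,7,8} D(V)={3,4,6,7,8}: Z {3,4,6,7,8}->{3,4,6,7}; V {3,4,6,7,8}->{4,6,7,8}
So after constraint 2: D(Z) = {3,4,6,7}

Answer: {3,4,6,7}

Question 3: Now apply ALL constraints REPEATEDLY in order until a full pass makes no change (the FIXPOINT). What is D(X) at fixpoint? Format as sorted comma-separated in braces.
Answer: {4,5,8}

Derivation:
pass 0 (initial): D(X)={4,5,8}
pass 1: V {3,4,6,7,8}->{4,6}; Z {3,4,6,7,8}->{6,7}
pass 2: V {4,6}->{}; Z {6,7}->{}
pass 3: no change
Fixpoint after 3 passes: D(X) = {4,5,8}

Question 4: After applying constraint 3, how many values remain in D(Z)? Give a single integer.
Answer: 2

Derivation:
Constraint 1 (Z != V) on D(Z)={3,4,6,7,8} D(V)={3,4,6,7,8}: no change
Constraint 2 (Z < V) on D(Z)={3,4,6,7,8} D(V)={3,4,6,7,8}: Z {3,4,6,7,8}->{3,4,6,7}; V {3,4,6,7,8}->{4,6,7,8}
Constraint 3 (V < Z) on D(V)={4,6,7,8} D(Z)={3,4,6,7}: V {4,6,7,8}->{4,6}; Z {3,4,6,7}->{6,7}
So after constraint 3: D(Z)={6,7}, size = 2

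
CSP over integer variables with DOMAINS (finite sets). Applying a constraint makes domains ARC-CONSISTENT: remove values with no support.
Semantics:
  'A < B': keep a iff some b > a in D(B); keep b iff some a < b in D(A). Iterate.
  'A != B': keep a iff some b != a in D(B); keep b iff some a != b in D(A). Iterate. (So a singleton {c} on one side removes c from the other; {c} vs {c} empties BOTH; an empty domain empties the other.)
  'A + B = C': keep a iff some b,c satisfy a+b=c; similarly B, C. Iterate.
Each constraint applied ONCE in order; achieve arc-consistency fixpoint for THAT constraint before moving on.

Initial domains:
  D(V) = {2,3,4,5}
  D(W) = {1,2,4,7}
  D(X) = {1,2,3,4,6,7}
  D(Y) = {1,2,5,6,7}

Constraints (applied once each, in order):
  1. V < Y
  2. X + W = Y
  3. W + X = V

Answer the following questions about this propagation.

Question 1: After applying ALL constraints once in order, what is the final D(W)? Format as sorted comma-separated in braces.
Constraint 1 (V < Y) on D(V)={2,3,4,5} D(Y)={1,2,5,6,7}: Y {1,2,5,6,7}->{5,6,7}
Constraint 2 (X + W = Y) on D(X)={1,2,3,4,6,7} D(W)={1,2,4,7} D(Y)={5,6,7}: X {1,2,3,4,6,7}->{1,2,3,4,6}; W {1,2,4,7}->{1,2,4}
Constraint 3 (W + X = V) on D(W)={1,2,4} D(X)={1,2,3,4,6} D(V)={2,3,4,5}: X {1,2,3,4,6}->{1,2,3,4}
So after all 3 constraints: D(W) = {1,2,4}

Answer: {1,2,4}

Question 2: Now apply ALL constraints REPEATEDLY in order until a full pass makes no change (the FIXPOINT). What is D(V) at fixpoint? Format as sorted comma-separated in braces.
pass 0 (initial): D(V)={2,3,4,5}
pass 1: W {1,2,4,7}->{1,2,4}; X {1,2,3,4,6,7}->{1,2,3,4}; Y {1,2,5,6,7}->{5,6,7}
pass 2: no change
Fixpoint after 2 passes: D(V) = {2,3,4,5}

Answer: {2,3,4,5}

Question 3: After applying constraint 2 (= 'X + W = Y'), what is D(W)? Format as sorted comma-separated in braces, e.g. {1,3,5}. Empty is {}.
Constraint 1 (V < Y) on D(V)={2,3,4,5} D(Y)={1,2,5,6,7}: Y {1,2,5,6,7}->{5,6,7}
Constraint 2 (X + W = Y) on D(X)={1,2,3,4,6,7} D(W)={1,2,4,7} D(Y)={5,6,7}: X {1,2,3,4,6,7}->{1,2,3,4,6}; W {1,2,4,7}->{1,2,4}
So after constraint 2: D(W) = {1,2,4}

Answer: {1,2,4}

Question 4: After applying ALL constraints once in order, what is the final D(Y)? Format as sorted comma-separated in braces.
Answer: {5,6,7}

Derivation:
Constraint 1 (V < Y) on D(V)={2,3,4,5} D(Y)={1,2,5,6,7}: Y {1,2,5,6,7}->{5,6,7}
Constraint 2 (X + W = Y) on D(X)={1,2,3,4,6,7} D(W)={1,2,4,7} D(Y)={5,6,7}: X {1,2,3,4,6,7}->{1,2,3,4,6}; W {1,2,4,7}->{1,2,4}
Constraint 3 (W + X = V) on D(W)={1,2,4} D(X)={1,2,3,4,6} D(V)={2,3,4,5}: X {1,2,3,4,6}->{1,2,3,4}
So after all 3 constraints: D(Y) = {5,6,7}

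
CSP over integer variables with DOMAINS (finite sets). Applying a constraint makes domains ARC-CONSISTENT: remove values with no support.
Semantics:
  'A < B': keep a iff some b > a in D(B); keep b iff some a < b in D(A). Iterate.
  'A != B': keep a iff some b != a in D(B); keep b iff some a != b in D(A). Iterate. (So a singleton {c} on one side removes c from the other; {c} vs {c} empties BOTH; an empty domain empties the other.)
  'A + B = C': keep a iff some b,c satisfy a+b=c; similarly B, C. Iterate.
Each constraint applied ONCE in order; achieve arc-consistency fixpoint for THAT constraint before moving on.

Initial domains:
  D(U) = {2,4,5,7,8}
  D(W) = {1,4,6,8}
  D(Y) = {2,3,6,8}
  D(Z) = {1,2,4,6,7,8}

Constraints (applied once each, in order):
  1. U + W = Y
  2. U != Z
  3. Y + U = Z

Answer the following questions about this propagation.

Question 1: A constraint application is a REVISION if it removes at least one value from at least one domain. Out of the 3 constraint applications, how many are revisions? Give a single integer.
Constraint 1 (U + W = Y) on D(U)={2,4,5,7,8} D(W)={1,4,6,8} D(Y)={2,3,6,8}: U {2,4,5,7,8}->{2,4,5,7}; W {1,4,6,8}->{1,4,6}; Y {2,3,6,8}->{3,6,8} => REVISION
Constraint 2 (U != Z) on D(U)={2,4,5,7} D(Z)={1,2,4,6,7,8}: no change => not a revision
Constraint 3 (Y + U = Z) on D(Y)={3,6,8} D(U)={2,4,5,7} D(Z)={1,2,4,6,7,8}: Y {3,6,8}->{3,6}; U {2,4,5,7}->{2,4,5}; Z {1,2,4,6,7,8}->{7,8} => REVISION
Total revisions = 2

Answer: 2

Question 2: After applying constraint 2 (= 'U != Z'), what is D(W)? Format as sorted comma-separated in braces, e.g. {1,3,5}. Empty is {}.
Answer: {1,4,6}

Derivation:
Constraint 1 (U + W = Y) on D(U)={2,4,5,7,8} D(W)={1,4,6,8} D(Y)={2,3,6,8}: U {2,4,5,7,8}->{2,4,5,7}; W {1,4,6,8}->{1,4,6}; Y {2,3,6,8}->{3,6,8}
Constraint 2 (U != Z) on D(U)={2,4,5,7} D(Z)={1,2,4,6,7,8}: no change
So after constraint 2: D(W) = {1,4,6}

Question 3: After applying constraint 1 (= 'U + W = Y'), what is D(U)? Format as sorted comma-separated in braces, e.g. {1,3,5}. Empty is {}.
Constraint 1 (U + W = Y) on D(U)={2,4,5,7,8} D(W)={1,4,6,8} D(Y)={2,3,6,8}: U {2,4,5,7,8}->{2,4,5,7}; W {1,4,6,8}->{1,4,6}; Y {2,3,6,8}->{3,6,8}
So after constraint 1: D(U) = {2,4,5,7}

Answer: {2,4,5,7}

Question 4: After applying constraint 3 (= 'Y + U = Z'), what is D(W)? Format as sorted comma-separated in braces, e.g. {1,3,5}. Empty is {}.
Constraint 1 (U + W = Y) on D(U)={2,4,5,7,8} D(W)={1,4,6,8} D(Y)={2,3,6,8}: U {2,4,5,7,8}->{2,4,5,7}; W {1,4,6,8}->{1,4,6}; Y {2,3,6,8}->{3,6,8}
Constraint 2 (U != Z) on D(U)={2,4,5,7} D(Z)={1,2,4,6,7,8}: no change
Constraint 3 (Y + U = Z) on D(Y)={3,6,8} D(U)={2,4,5,7} D(Z)={1,2,4,6,7,8}: Y {3,6,8}->{3,6}; U {2,4,5,7}->{2,4,5}; Z {1,2,4,6,7,8}->{7,8}
So after constraint 3: D(W) = {1,4,6}

Answer: {1,4,6}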